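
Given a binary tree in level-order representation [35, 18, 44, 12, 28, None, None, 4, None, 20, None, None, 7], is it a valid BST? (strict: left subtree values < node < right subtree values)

Level-order array: [35, 18, 44, 12, 28, None, None, 4, None, 20, None, None, 7]
Validate using subtree bounds (lo, hi): at each node, require lo < value < hi,
then recurse left with hi=value and right with lo=value.
Preorder trace (stopping at first violation):
  at node 35 with bounds (-inf, +inf): OK
  at node 18 with bounds (-inf, 35): OK
  at node 12 with bounds (-inf, 18): OK
  at node 4 with bounds (-inf, 12): OK
  at node 7 with bounds (4, 12): OK
  at node 28 with bounds (18, 35): OK
  at node 20 with bounds (18, 28): OK
  at node 44 with bounds (35, +inf): OK
No violation found at any node.
Result: Valid BST


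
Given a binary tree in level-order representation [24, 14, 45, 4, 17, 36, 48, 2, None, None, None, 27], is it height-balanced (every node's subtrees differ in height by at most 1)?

Tree (level-order array): [24, 14, 45, 4, 17, 36, 48, 2, None, None, None, 27]
Definition: a tree is height-balanced if, at every node, |h(left) - h(right)| <= 1 (empty subtree has height -1).
Bottom-up per-node check:
  node 2: h_left=-1, h_right=-1, diff=0 [OK], height=0
  node 4: h_left=0, h_right=-1, diff=1 [OK], height=1
  node 17: h_left=-1, h_right=-1, diff=0 [OK], height=0
  node 14: h_left=1, h_right=0, diff=1 [OK], height=2
  node 27: h_left=-1, h_right=-1, diff=0 [OK], height=0
  node 36: h_left=0, h_right=-1, diff=1 [OK], height=1
  node 48: h_left=-1, h_right=-1, diff=0 [OK], height=0
  node 45: h_left=1, h_right=0, diff=1 [OK], height=2
  node 24: h_left=2, h_right=2, diff=0 [OK], height=3
All nodes satisfy the balance condition.
Result: Balanced


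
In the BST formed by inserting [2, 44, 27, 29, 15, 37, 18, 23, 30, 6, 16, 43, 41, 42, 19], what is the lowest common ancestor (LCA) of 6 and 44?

Tree insertion order: [2, 44, 27, 29, 15, 37, 18, 23, 30, 6, 16, 43, 41, 42, 19]
Tree (level-order array): [2, None, 44, 27, None, 15, 29, 6, 18, None, 37, None, None, 16, 23, 30, 43, None, None, 19, None, None, None, 41, None, None, None, None, 42]
In a BST, the LCA of p=6, q=44 is the first node v on the
root-to-leaf path with p <= v <= q (go left if both < v, right if both > v).
Walk from root:
  at 2: both 6 and 44 > 2, go right
  at 44: 6 <= 44 <= 44, this is the LCA
LCA = 44


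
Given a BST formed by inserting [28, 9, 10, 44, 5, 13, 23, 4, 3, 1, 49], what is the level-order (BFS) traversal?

Tree insertion order: [28, 9, 10, 44, 5, 13, 23, 4, 3, 1, 49]
Tree (level-order array): [28, 9, 44, 5, 10, None, 49, 4, None, None, 13, None, None, 3, None, None, 23, 1]
BFS from the root, enqueuing left then right child of each popped node:
  queue [28] -> pop 28, enqueue [9, 44], visited so far: [28]
  queue [9, 44] -> pop 9, enqueue [5, 10], visited so far: [28, 9]
  queue [44, 5, 10] -> pop 44, enqueue [49], visited so far: [28, 9, 44]
  queue [5, 10, 49] -> pop 5, enqueue [4], visited so far: [28, 9, 44, 5]
  queue [10, 49, 4] -> pop 10, enqueue [13], visited so far: [28, 9, 44, 5, 10]
  queue [49, 4, 13] -> pop 49, enqueue [none], visited so far: [28, 9, 44, 5, 10, 49]
  queue [4, 13] -> pop 4, enqueue [3], visited so far: [28, 9, 44, 5, 10, 49, 4]
  queue [13, 3] -> pop 13, enqueue [23], visited so far: [28, 9, 44, 5, 10, 49, 4, 13]
  queue [3, 23] -> pop 3, enqueue [1], visited so far: [28, 9, 44, 5, 10, 49, 4, 13, 3]
  queue [23, 1] -> pop 23, enqueue [none], visited so far: [28, 9, 44, 5, 10, 49, 4, 13, 3, 23]
  queue [1] -> pop 1, enqueue [none], visited so far: [28, 9, 44, 5, 10, 49, 4, 13, 3, 23, 1]
Result: [28, 9, 44, 5, 10, 49, 4, 13, 3, 23, 1]


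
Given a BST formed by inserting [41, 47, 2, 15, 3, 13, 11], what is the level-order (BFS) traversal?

Tree insertion order: [41, 47, 2, 15, 3, 13, 11]
Tree (level-order array): [41, 2, 47, None, 15, None, None, 3, None, None, 13, 11]
BFS from the root, enqueuing left then right child of each popped node:
  queue [41] -> pop 41, enqueue [2, 47], visited so far: [41]
  queue [2, 47] -> pop 2, enqueue [15], visited so far: [41, 2]
  queue [47, 15] -> pop 47, enqueue [none], visited so far: [41, 2, 47]
  queue [15] -> pop 15, enqueue [3], visited so far: [41, 2, 47, 15]
  queue [3] -> pop 3, enqueue [13], visited so far: [41, 2, 47, 15, 3]
  queue [13] -> pop 13, enqueue [11], visited so far: [41, 2, 47, 15, 3, 13]
  queue [11] -> pop 11, enqueue [none], visited so far: [41, 2, 47, 15, 3, 13, 11]
Result: [41, 2, 47, 15, 3, 13, 11]


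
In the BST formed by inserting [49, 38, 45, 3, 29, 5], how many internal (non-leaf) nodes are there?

Tree built from: [49, 38, 45, 3, 29, 5]
Tree (level-order array): [49, 38, None, 3, 45, None, 29, None, None, 5]
Rule: An internal node has at least one child.
Per-node child counts:
  node 49: 1 child(ren)
  node 38: 2 child(ren)
  node 3: 1 child(ren)
  node 29: 1 child(ren)
  node 5: 0 child(ren)
  node 45: 0 child(ren)
Matching nodes: [49, 38, 3, 29]
Count of internal (non-leaf) nodes: 4


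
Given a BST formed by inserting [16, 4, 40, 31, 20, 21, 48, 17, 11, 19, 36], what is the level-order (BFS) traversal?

Tree insertion order: [16, 4, 40, 31, 20, 21, 48, 17, 11, 19, 36]
Tree (level-order array): [16, 4, 40, None, 11, 31, 48, None, None, 20, 36, None, None, 17, 21, None, None, None, 19]
BFS from the root, enqueuing left then right child of each popped node:
  queue [16] -> pop 16, enqueue [4, 40], visited so far: [16]
  queue [4, 40] -> pop 4, enqueue [11], visited so far: [16, 4]
  queue [40, 11] -> pop 40, enqueue [31, 48], visited so far: [16, 4, 40]
  queue [11, 31, 48] -> pop 11, enqueue [none], visited so far: [16, 4, 40, 11]
  queue [31, 48] -> pop 31, enqueue [20, 36], visited so far: [16, 4, 40, 11, 31]
  queue [48, 20, 36] -> pop 48, enqueue [none], visited so far: [16, 4, 40, 11, 31, 48]
  queue [20, 36] -> pop 20, enqueue [17, 21], visited so far: [16, 4, 40, 11, 31, 48, 20]
  queue [36, 17, 21] -> pop 36, enqueue [none], visited so far: [16, 4, 40, 11, 31, 48, 20, 36]
  queue [17, 21] -> pop 17, enqueue [19], visited so far: [16, 4, 40, 11, 31, 48, 20, 36, 17]
  queue [21, 19] -> pop 21, enqueue [none], visited so far: [16, 4, 40, 11, 31, 48, 20, 36, 17, 21]
  queue [19] -> pop 19, enqueue [none], visited so far: [16, 4, 40, 11, 31, 48, 20, 36, 17, 21, 19]
Result: [16, 4, 40, 11, 31, 48, 20, 36, 17, 21, 19]


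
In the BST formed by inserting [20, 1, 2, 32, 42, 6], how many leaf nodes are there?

Tree built from: [20, 1, 2, 32, 42, 6]
Tree (level-order array): [20, 1, 32, None, 2, None, 42, None, 6]
Rule: A leaf has 0 children.
Per-node child counts:
  node 20: 2 child(ren)
  node 1: 1 child(ren)
  node 2: 1 child(ren)
  node 6: 0 child(ren)
  node 32: 1 child(ren)
  node 42: 0 child(ren)
Matching nodes: [6, 42]
Count of leaf nodes: 2


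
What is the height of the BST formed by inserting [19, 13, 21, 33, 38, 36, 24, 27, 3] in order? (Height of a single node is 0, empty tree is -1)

Insertion order: [19, 13, 21, 33, 38, 36, 24, 27, 3]
Tree (level-order array): [19, 13, 21, 3, None, None, 33, None, None, 24, 38, None, 27, 36]
Compute height bottom-up (empty subtree = -1):
  height(3) = 1 + max(-1, -1) = 0
  height(13) = 1 + max(0, -1) = 1
  height(27) = 1 + max(-1, -1) = 0
  height(24) = 1 + max(-1, 0) = 1
  height(36) = 1 + max(-1, -1) = 0
  height(38) = 1 + max(0, -1) = 1
  height(33) = 1 + max(1, 1) = 2
  height(21) = 1 + max(-1, 2) = 3
  height(19) = 1 + max(1, 3) = 4
Height = 4


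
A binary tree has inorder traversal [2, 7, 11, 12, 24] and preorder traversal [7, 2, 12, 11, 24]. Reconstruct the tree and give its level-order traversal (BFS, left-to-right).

Inorder:  [2, 7, 11, 12, 24]
Preorder: [7, 2, 12, 11, 24]
Algorithm: preorder visits root first, so consume preorder in order;
for each root, split the current inorder slice at that value into
left-subtree inorder and right-subtree inorder, then recurse.
Recursive splits:
  root=7; inorder splits into left=[2], right=[11, 12, 24]
  root=2; inorder splits into left=[], right=[]
  root=12; inorder splits into left=[11], right=[24]
  root=11; inorder splits into left=[], right=[]
  root=24; inorder splits into left=[], right=[]
Reconstructed level-order: [7, 2, 12, 11, 24]


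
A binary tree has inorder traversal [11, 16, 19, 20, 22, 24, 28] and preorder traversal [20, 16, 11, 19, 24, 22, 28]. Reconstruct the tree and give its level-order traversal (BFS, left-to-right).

Inorder:  [11, 16, 19, 20, 22, 24, 28]
Preorder: [20, 16, 11, 19, 24, 22, 28]
Algorithm: preorder visits root first, so consume preorder in order;
for each root, split the current inorder slice at that value into
left-subtree inorder and right-subtree inorder, then recurse.
Recursive splits:
  root=20; inorder splits into left=[11, 16, 19], right=[22, 24, 28]
  root=16; inorder splits into left=[11], right=[19]
  root=11; inorder splits into left=[], right=[]
  root=19; inorder splits into left=[], right=[]
  root=24; inorder splits into left=[22], right=[28]
  root=22; inorder splits into left=[], right=[]
  root=28; inorder splits into left=[], right=[]
Reconstructed level-order: [20, 16, 24, 11, 19, 22, 28]


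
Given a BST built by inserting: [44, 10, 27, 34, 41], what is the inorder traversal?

Tree insertion order: [44, 10, 27, 34, 41]
Tree (level-order array): [44, 10, None, None, 27, None, 34, None, 41]
Inorder traversal: [10, 27, 34, 41, 44]


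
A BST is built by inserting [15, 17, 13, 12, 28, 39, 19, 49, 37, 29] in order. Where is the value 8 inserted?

Starting tree (level order): [15, 13, 17, 12, None, None, 28, None, None, 19, 39, None, None, 37, 49, 29]
Insertion path: 15 -> 13 -> 12
Result: insert 8 as left child of 12
Final tree (level order): [15, 13, 17, 12, None, None, 28, 8, None, 19, 39, None, None, None, None, 37, 49, 29]


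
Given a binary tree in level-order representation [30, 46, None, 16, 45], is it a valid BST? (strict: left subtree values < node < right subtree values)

Level-order array: [30, 46, None, 16, 45]
Validate using subtree bounds (lo, hi): at each node, require lo < value < hi,
then recurse left with hi=value and right with lo=value.
Preorder trace (stopping at first violation):
  at node 30 with bounds (-inf, +inf): OK
  at node 46 with bounds (-inf, 30): VIOLATION
Node 46 violates its bound: not (-inf < 46 < 30).
Result: Not a valid BST


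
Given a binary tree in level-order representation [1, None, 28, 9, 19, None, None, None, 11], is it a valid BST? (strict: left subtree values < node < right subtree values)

Level-order array: [1, None, 28, 9, 19, None, None, None, 11]
Validate using subtree bounds (lo, hi): at each node, require lo < value < hi,
then recurse left with hi=value and right with lo=value.
Preorder trace (stopping at first violation):
  at node 1 with bounds (-inf, +inf): OK
  at node 28 with bounds (1, +inf): OK
  at node 9 with bounds (1, 28): OK
  at node 19 with bounds (28, +inf): VIOLATION
Node 19 violates its bound: not (28 < 19 < +inf).
Result: Not a valid BST


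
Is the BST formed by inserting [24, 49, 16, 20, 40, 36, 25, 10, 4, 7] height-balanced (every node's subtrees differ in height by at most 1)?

Tree (level-order array): [24, 16, 49, 10, 20, 40, None, 4, None, None, None, 36, None, None, 7, 25]
Definition: a tree is height-balanced if, at every node, |h(left) - h(right)| <= 1 (empty subtree has height -1).
Bottom-up per-node check:
  node 7: h_left=-1, h_right=-1, diff=0 [OK], height=0
  node 4: h_left=-1, h_right=0, diff=1 [OK], height=1
  node 10: h_left=1, h_right=-1, diff=2 [FAIL (|1--1|=2 > 1)], height=2
  node 20: h_left=-1, h_right=-1, diff=0 [OK], height=0
  node 16: h_left=2, h_right=0, diff=2 [FAIL (|2-0|=2 > 1)], height=3
  node 25: h_left=-1, h_right=-1, diff=0 [OK], height=0
  node 36: h_left=0, h_right=-1, diff=1 [OK], height=1
  node 40: h_left=1, h_right=-1, diff=2 [FAIL (|1--1|=2 > 1)], height=2
  node 49: h_left=2, h_right=-1, diff=3 [FAIL (|2--1|=3 > 1)], height=3
  node 24: h_left=3, h_right=3, diff=0 [OK], height=4
Node 10 violates the condition: |1 - -1| = 2 > 1.
Result: Not balanced


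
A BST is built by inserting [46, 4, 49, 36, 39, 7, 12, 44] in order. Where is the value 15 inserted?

Starting tree (level order): [46, 4, 49, None, 36, None, None, 7, 39, None, 12, None, 44]
Insertion path: 46 -> 4 -> 36 -> 7 -> 12
Result: insert 15 as right child of 12
Final tree (level order): [46, 4, 49, None, 36, None, None, 7, 39, None, 12, None, 44, None, 15]


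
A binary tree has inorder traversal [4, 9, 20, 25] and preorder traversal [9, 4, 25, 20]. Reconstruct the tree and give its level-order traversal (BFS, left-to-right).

Inorder:  [4, 9, 20, 25]
Preorder: [9, 4, 25, 20]
Algorithm: preorder visits root first, so consume preorder in order;
for each root, split the current inorder slice at that value into
left-subtree inorder and right-subtree inorder, then recurse.
Recursive splits:
  root=9; inorder splits into left=[4], right=[20, 25]
  root=4; inorder splits into left=[], right=[]
  root=25; inorder splits into left=[20], right=[]
  root=20; inorder splits into left=[], right=[]
Reconstructed level-order: [9, 4, 25, 20]


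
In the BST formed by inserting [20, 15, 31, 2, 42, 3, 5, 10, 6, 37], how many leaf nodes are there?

Tree built from: [20, 15, 31, 2, 42, 3, 5, 10, 6, 37]
Tree (level-order array): [20, 15, 31, 2, None, None, 42, None, 3, 37, None, None, 5, None, None, None, 10, 6]
Rule: A leaf has 0 children.
Per-node child counts:
  node 20: 2 child(ren)
  node 15: 1 child(ren)
  node 2: 1 child(ren)
  node 3: 1 child(ren)
  node 5: 1 child(ren)
  node 10: 1 child(ren)
  node 6: 0 child(ren)
  node 31: 1 child(ren)
  node 42: 1 child(ren)
  node 37: 0 child(ren)
Matching nodes: [6, 37]
Count of leaf nodes: 2


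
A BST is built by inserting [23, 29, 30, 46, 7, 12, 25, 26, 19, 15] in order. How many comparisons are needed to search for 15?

Search path for 15: 23 -> 7 -> 12 -> 19 -> 15
Found: True
Comparisons: 5


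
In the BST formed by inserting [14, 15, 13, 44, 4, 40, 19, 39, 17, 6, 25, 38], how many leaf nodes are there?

Tree built from: [14, 15, 13, 44, 4, 40, 19, 39, 17, 6, 25, 38]
Tree (level-order array): [14, 13, 15, 4, None, None, 44, None, 6, 40, None, None, None, 19, None, 17, 39, None, None, 25, None, None, 38]
Rule: A leaf has 0 children.
Per-node child counts:
  node 14: 2 child(ren)
  node 13: 1 child(ren)
  node 4: 1 child(ren)
  node 6: 0 child(ren)
  node 15: 1 child(ren)
  node 44: 1 child(ren)
  node 40: 1 child(ren)
  node 19: 2 child(ren)
  node 17: 0 child(ren)
  node 39: 1 child(ren)
  node 25: 1 child(ren)
  node 38: 0 child(ren)
Matching nodes: [6, 17, 38]
Count of leaf nodes: 3


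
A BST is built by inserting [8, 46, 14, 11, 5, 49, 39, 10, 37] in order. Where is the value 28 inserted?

Starting tree (level order): [8, 5, 46, None, None, 14, 49, 11, 39, None, None, 10, None, 37]
Insertion path: 8 -> 46 -> 14 -> 39 -> 37
Result: insert 28 as left child of 37
Final tree (level order): [8, 5, 46, None, None, 14, 49, 11, 39, None, None, 10, None, 37, None, None, None, 28]


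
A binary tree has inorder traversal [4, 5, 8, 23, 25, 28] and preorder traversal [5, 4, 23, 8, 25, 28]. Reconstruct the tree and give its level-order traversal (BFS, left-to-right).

Inorder:  [4, 5, 8, 23, 25, 28]
Preorder: [5, 4, 23, 8, 25, 28]
Algorithm: preorder visits root first, so consume preorder in order;
for each root, split the current inorder slice at that value into
left-subtree inorder and right-subtree inorder, then recurse.
Recursive splits:
  root=5; inorder splits into left=[4], right=[8, 23, 25, 28]
  root=4; inorder splits into left=[], right=[]
  root=23; inorder splits into left=[8], right=[25, 28]
  root=8; inorder splits into left=[], right=[]
  root=25; inorder splits into left=[], right=[28]
  root=28; inorder splits into left=[], right=[]
Reconstructed level-order: [5, 4, 23, 8, 25, 28]


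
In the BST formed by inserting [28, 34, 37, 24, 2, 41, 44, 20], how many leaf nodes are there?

Tree built from: [28, 34, 37, 24, 2, 41, 44, 20]
Tree (level-order array): [28, 24, 34, 2, None, None, 37, None, 20, None, 41, None, None, None, 44]
Rule: A leaf has 0 children.
Per-node child counts:
  node 28: 2 child(ren)
  node 24: 1 child(ren)
  node 2: 1 child(ren)
  node 20: 0 child(ren)
  node 34: 1 child(ren)
  node 37: 1 child(ren)
  node 41: 1 child(ren)
  node 44: 0 child(ren)
Matching nodes: [20, 44]
Count of leaf nodes: 2


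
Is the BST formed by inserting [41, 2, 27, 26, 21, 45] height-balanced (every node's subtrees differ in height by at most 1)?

Tree (level-order array): [41, 2, 45, None, 27, None, None, 26, None, 21]
Definition: a tree is height-balanced if, at every node, |h(left) - h(right)| <= 1 (empty subtree has height -1).
Bottom-up per-node check:
  node 21: h_left=-1, h_right=-1, diff=0 [OK], height=0
  node 26: h_left=0, h_right=-1, diff=1 [OK], height=1
  node 27: h_left=1, h_right=-1, diff=2 [FAIL (|1--1|=2 > 1)], height=2
  node 2: h_left=-1, h_right=2, diff=3 [FAIL (|-1-2|=3 > 1)], height=3
  node 45: h_left=-1, h_right=-1, diff=0 [OK], height=0
  node 41: h_left=3, h_right=0, diff=3 [FAIL (|3-0|=3 > 1)], height=4
Node 27 violates the condition: |1 - -1| = 2 > 1.
Result: Not balanced


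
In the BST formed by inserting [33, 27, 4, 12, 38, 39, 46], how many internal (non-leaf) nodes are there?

Tree built from: [33, 27, 4, 12, 38, 39, 46]
Tree (level-order array): [33, 27, 38, 4, None, None, 39, None, 12, None, 46]
Rule: An internal node has at least one child.
Per-node child counts:
  node 33: 2 child(ren)
  node 27: 1 child(ren)
  node 4: 1 child(ren)
  node 12: 0 child(ren)
  node 38: 1 child(ren)
  node 39: 1 child(ren)
  node 46: 0 child(ren)
Matching nodes: [33, 27, 4, 38, 39]
Count of internal (non-leaf) nodes: 5


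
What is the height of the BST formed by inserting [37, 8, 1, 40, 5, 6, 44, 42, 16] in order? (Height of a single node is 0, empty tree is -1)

Insertion order: [37, 8, 1, 40, 5, 6, 44, 42, 16]
Tree (level-order array): [37, 8, 40, 1, 16, None, 44, None, 5, None, None, 42, None, None, 6]
Compute height bottom-up (empty subtree = -1):
  height(6) = 1 + max(-1, -1) = 0
  height(5) = 1 + max(-1, 0) = 1
  height(1) = 1 + max(-1, 1) = 2
  height(16) = 1 + max(-1, -1) = 0
  height(8) = 1 + max(2, 0) = 3
  height(42) = 1 + max(-1, -1) = 0
  height(44) = 1 + max(0, -1) = 1
  height(40) = 1 + max(-1, 1) = 2
  height(37) = 1 + max(3, 2) = 4
Height = 4


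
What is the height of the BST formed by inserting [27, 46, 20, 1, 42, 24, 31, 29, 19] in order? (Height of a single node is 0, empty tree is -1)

Insertion order: [27, 46, 20, 1, 42, 24, 31, 29, 19]
Tree (level-order array): [27, 20, 46, 1, 24, 42, None, None, 19, None, None, 31, None, None, None, 29]
Compute height bottom-up (empty subtree = -1):
  height(19) = 1 + max(-1, -1) = 0
  height(1) = 1 + max(-1, 0) = 1
  height(24) = 1 + max(-1, -1) = 0
  height(20) = 1 + max(1, 0) = 2
  height(29) = 1 + max(-1, -1) = 0
  height(31) = 1 + max(0, -1) = 1
  height(42) = 1 + max(1, -1) = 2
  height(46) = 1 + max(2, -1) = 3
  height(27) = 1 + max(2, 3) = 4
Height = 4


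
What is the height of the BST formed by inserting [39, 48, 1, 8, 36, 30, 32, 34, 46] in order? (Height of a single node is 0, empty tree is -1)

Insertion order: [39, 48, 1, 8, 36, 30, 32, 34, 46]
Tree (level-order array): [39, 1, 48, None, 8, 46, None, None, 36, None, None, 30, None, None, 32, None, 34]
Compute height bottom-up (empty subtree = -1):
  height(34) = 1 + max(-1, -1) = 0
  height(32) = 1 + max(-1, 0) = 1
  height(30) = 1 + max(-1, 1) = 2
  height(36) = 1 + max(2, -1) = 3
  height(8) = 1 + max(-1, 3) = 4
  height(1) = 1 + max(-1, 4) = 5
  height(46) = 1 + max(-1, -1) = 0
  height(48) = 1 + max(0, -1) = 1
  height(39) = 1 + max(5, 1) = 6
Height = 6


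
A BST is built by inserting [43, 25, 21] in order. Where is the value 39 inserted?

Starting tree (level order): [43, 25, None, 21]
Insertion path: 43 -> 25
Result: insert 39 as right child of 25
Final tree (level order): [43, 25, None, 21, 39]


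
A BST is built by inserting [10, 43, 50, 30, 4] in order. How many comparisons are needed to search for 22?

Search path for 22: 10 -> 43 -> 30
Found: False
Comparisons: 3


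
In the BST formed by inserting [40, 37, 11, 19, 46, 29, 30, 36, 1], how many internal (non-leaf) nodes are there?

Tree built from: [40, 37, 11, 19, 46, 29, 30, 36, 1]
Tree (level-order array): [40, 37, 46, 11, None, None, None, 1, 19, None, None, None, 29, None, 30, None, 36]
Rule: An internal node has at least one child.
Per-node child counts:
  node 40: 2 child(ren)
  node 37: 1 child(ren)
  node 11: 2 child(ren)
  node 1: 0 child(ren)
  node 19: 1 child(ren)
  node 29: 1 child(ren)
  node 30: 1 child(ren)
  node 36: 0 child(ren)
  node 46: 0 child(ren)
Matching nodes: [40, 37, 11, 19, 29, 30]
Count of internal (non-leaf) nodes: 6


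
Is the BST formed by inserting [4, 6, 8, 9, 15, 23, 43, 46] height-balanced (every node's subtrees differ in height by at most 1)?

Tree (level-order array): [4, None, 6, None, 8, None, 9, None, 15, None, 23, None, 43, None, 46]
Definition: a tree is height-balanced if, at every node, |h(left) - h(right)| <= 1 (empty subtree has height -1).
Bottom-up per-node check:
  node 46: h_left=-1, h_right=-1, diff=0 [OK], height=0
  node 43: h_left=-1, h_right=0, diff=1 [OK], height=1
  node 23: h_left=-1, h_right=1, diff=2 [FAIL (|-1-1|=2 > 1)], height=2
  node 15: h_left=-1, h_right=2, diff=3 [FAIL (|-1-2|=3 > 1)], height=3
  node 9: h_left=-1, h_right=3, diff=4 [FAIL (|-1-3|=4 > 1)], height=4
  node 8: h_left=-1, h_right=4, diff=5 [FAIL (|-1-4|=5 > 1)], height=5
  node 6: h_left=-1, h_right=5, diff=6 [FAIL (|-1-5|=6 > 1)], height=6
  node 4: h_left=-1, h_right=6, diff=7 [FAIL (|-1-6|=7 > 1)], height=7
Node 23 violates the condition: |-1 - 1| = 2 > 1.
Result: Not balanced


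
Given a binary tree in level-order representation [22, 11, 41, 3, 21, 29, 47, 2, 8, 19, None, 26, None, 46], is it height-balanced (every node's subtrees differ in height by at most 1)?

Tree (level-order array): [22, 11, 41, 3, 21, 29, 47, 2, 8, 19, None, 26, None, 46]
Definition: a tree is height-balanced if, at every node, |h(left) - h(right)| <= 1 (empty subtree has height -1).
Bottom-up per-node check:
  node 2: h_left=-1, h_right=-1, diff=0 [OK], height=0
  node 8: h_left=-1, h_right=-1, diff=0 [OK], height=0
  node 3: h_left=0, h_right=0, diff=0 [OK], height=1
  node 19: h_left=-1, h_right=-1, diff=0 [OK], height=0
  node 21: h_left=0, h_right=-1, diff=1 [OK], height=1
  node 11: h_left=1, h_right=1, diff=0 [OK], height=2
  node 26: h_left=-1, h_right=-1, diff=0 [OK], height=0
  node 29: h_left=0, h_right=-1, diff=1 [OK], height=1
  node 46: h_left=-1, h_right=-1, diff=0 [OK], height=0
  node 47: h_left=0, h_right=-1, diff=1 [OK], height=1
  node 41: h_left=1, h_right=1, diff=0 [OK], height=2
  node 22: h_left=2, h_right=2, diff=0 [OK], height=3
All nodes satisfy the balance condition.
Result: Balanced


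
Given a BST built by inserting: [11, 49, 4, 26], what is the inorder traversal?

Tree insertion order: [11, 49, 4, 26]
Tree (level-order array): [11, 4, 49, None, None, 26]
Inorder traversal: [4, 11, 26, 49]


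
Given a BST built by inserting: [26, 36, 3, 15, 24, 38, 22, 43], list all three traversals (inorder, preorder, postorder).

Tree insertion order: [26, 36, 3, 15, 24, 38, 22, 43]
Tree (level-order array): [26, 3, 36, None, 15, None, 38, None, 24, None, 43, 22]
Inorder (L, root, R): [3, 15, 22, 24, 26, 36, 38, 43]
Preorder (root, L, R): [26, 3, 15, 24, 22, 36, 38, 43]
Postorder (L, R, root): [22, 24, 15, 3, 43, 38, 36, 26]


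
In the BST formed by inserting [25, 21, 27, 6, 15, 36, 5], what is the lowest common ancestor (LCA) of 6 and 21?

Tree insertion order: [25, 21, 27, 6, 15, 36, 5]
Tree (level-order array): [25, 21, 27, 6, None, None, 36, 5, 15]
In a BST, the LCA of p=6, q=21 is the first node v on the
root-to-leaf path with p <= v <= q (go left if both < v, right if both > v).
Walk from root:
  at 25: both 6 and 21 < 25, go left
  at 21: 6 <= 21 <= 21, this is the LCA
LCA = 21


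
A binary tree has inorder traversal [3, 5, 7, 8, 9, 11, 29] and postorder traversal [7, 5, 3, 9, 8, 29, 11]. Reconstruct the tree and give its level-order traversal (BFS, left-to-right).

Inorder:   [3, 5, 7, 8, 9, 11, 29]
Postorder: [7, 5, 3, 9, 8, 29, 11]
Algorithm: postorder visits root last, so walk postorder right-to-left;
each value is the root of the current inorder slice — split it at that
value, recurse on the right subtree first, then the left.
Recursive splits:
  root=11; inorder splits into left=[3, 5, 7, 8, 9], right=[29]
  root=29; inorder splits into left=[], right=[]
  root=8; inorder splits into left=[3, 5, 7], right=[9]
  root=9; inorder splits into left=[], right=[]
  root=3; inorder splits into left=[], right=[5, 7]
  root=5; inorder splits into left=[], right=[7]
  root=7; inorder splits into left=[], right=[]
Reconstructed level-order: [11, 8, 29, 3, 9, 5, 7]


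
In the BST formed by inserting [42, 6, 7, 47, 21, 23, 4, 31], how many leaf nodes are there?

Tree built from: [42, 6, 7, 47, 21, 23, 4, 31]
Tree (level-order array): [42, 6, 47, 4, 7, None, None, None, None, None, 21, None, 23, None, 31]
Rule: A leaf has 0 children.
Per-node child counts:
  node 42: 2 child(ren)
  node 6: 2 child(ren)
  node 4: 0 child(ren)
  node 7: 1 child(ren)
  node 21: 1 child(ren)
  node 23: 1 child(ren)
  node 31: 0 child(ren)
  node 47: 0 child(ren)
Matching nodes: [4, 31, 47]
Count of leaf nodes: 3


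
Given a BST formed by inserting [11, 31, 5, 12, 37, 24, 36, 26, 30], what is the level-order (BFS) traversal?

Tree insertion order: [11, 31, 5, 12, 37, 24, 36, 26, 30]
Tree (level-order array): [11, 5, 31, None, None, 12, 37, None, 24, 36, None, None, 26, None, None, None, 30]
BFS from the root, enqueuing left then right child of each popped node:
  queue [11] -> pop 11, enqueue [5, 31], visited so far: [11]
  queue [5, 31] -> pop 5, enqueue [none], visited so far: [11, 5]
  queue [31] -> pop 31, enqueue [12, 37], visited so far: [11, 5, 31]
  queue [12, 37] -> pop 12, enqueue [24], visited so far: [11, 5, 31, 12]
  queue [37, 24] -> pop 37, enqueue [36], visited so far: [11, 5, 31, 12, 37]
  queue [24, 36] -> pop 24, enqueue [26], visited so far: [11, 5, 31, 12, 37, 24]
  queue [36, 26] -> pop 36, enqueue [none], visited so far: [11, 5, 31, 12, 37, 24, 36]
  queue [26] -> pop 26, enqueue [30], visited so far: [11, 5, 31, 12, 37, 24, 36, 26]
  queue [30] -> pop 30, enqueue [none], visited so far: [11, 5, 31, 12, 37, 24, 36, 26, 30]
Result: [11, 5, 31, 12, 37, 24, 36, 26, 30]


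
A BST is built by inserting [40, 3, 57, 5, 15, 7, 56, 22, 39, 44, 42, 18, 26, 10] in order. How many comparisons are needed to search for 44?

Search path for 44: 40 -> 57 -> 56 -> 44
Found: True
Comparisons: 4


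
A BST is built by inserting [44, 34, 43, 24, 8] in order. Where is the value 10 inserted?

Starting tree (level order): [44, 34, None, 24, 43, 8]
Insertion path: 44 -> 34 -> 24 -> 8
Result: insert 10 as right child of 8
Final tree (level order): [44, 34, None, 24, 43, 8, None, None, None, None, 10]


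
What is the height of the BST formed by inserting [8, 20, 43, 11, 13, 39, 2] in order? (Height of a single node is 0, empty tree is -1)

Insertion order: [8, 20, 43, 11, 13, 39, 2]
Tree (level-order array): [8, 2, 20, None, None, 11, 43, None, 13, 39]
Compute height bottom-up (empty subtree = -1):
  height(2) = 1 + max(-1, -1) = 0
  height(13) = 1 + max(-1, -1) = 0
  height(11) = 1 + max(-1, 0) = 1
  height(39) = 1 + max(-1, -1) = 0
  height(43) = 1 + max(0, -1) = 1
  height(20) = 1 + max(1, 1) = 2
  height(8) = 1 + max(0, 2) = 3
Height = 3


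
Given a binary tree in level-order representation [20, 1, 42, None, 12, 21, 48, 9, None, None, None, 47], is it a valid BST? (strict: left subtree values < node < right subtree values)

Level-order array: [20, 1, 42, None, 12, 21, 48, 9, None, None, None, 47]
Validate using subtree bounds (lo, hi): at each node, require lo < value < hi,
then recurse left with hi=value and right with lo=value.
Preorder trace (stopping at first violation):
  at node 20 with bounds (-inf, +inf): OK
  at node 1 with bounds (-inf, 20): OK
  at node 12 with bounds (1, 20): OK
  at node 9 with bounds (1, 12): OK
  at node 42 with bounds (20, +inf): OK
  at node 21 with bounds (20, 42): OK
  at node 48 with bounds (42, +inf): OK
  at node 47 with bounds (42, 48): OK
No violation found at any node.
Result: Valid BST


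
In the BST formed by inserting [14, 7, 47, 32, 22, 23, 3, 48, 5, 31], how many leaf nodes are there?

Tree built from: [14, 7, 47, 32, 22, 23, 3, 48, 5, 31]
Tree (level-order array): [14, 7, 47, 3, None, 32, 48, None, 5, 22, None, None, None, None, None, None, 23, None, 31]
Rule: A leaf has 0 children.
Per-node child counts:
  node 14: 2 child(ren)
  node 7: 1 child(ren)
  node 3: 1 child(ren)
  node 5: 0 child(ren)
  node 47: 2 child(ren)
  node 32: 1 child(ren)
  node 22: 1 child(ren)
  node 23: 1 child(ren)
  node 31: 0 child(ren)
  node 48: 0 child(ren)
Matching nodes: [5, 31, 48]
Count of leaf nodes: 3


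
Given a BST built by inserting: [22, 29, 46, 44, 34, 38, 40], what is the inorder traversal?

Tree insertion order: [22, 29, 46, 44, 34, 38, 40]
Tree (level-order array): [22, None, 29, None, 46, 44, None, 34, None, None, 38, None, 40]
Inorder traversal: [22, 29, 34, 38, 40, 44, 46]


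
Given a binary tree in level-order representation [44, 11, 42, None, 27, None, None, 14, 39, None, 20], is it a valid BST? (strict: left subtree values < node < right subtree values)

Level-order array: [44, 11, 42, None, 27, None, None, 14, 39, None, 20]
Validate using subtree bounds (lo, hi): at each node, require lo < value < hi,
then recurse left with hi=value and right with lo=value.
Preorder trace (stopping at first violation):
  at node 44 with bounds (-inf, +inf): OK
  at node 11 with bounds (-inf, 44): OK
  at node 27 with bounds (11, 44): OK
  at node 14 with bounds (11, 27): OK
  at node 20 with bounds (14, 27): OK
  at node 39 with bounds (27, 44): OK
  at node 42 with bounds (44, +inf): VIOLATION
Node 42 violates its bound: not (44 < 42 < +inf).
Result: Not a valid BST


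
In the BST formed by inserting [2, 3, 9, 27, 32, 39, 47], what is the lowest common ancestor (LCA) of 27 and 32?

Tree insertion order: [2, 3, 9, 27, 32, 39, 47]
Tree (level-order array): [2, None, 3, None, 9, None, 27, None, 32, None, 39, None, 47]
In a BST, the LCA of p=27, q=32 is the first node v on the
root-to-leaf path with p <= v <= q (go left if both < v, right if both > v).
Walk from root:
  at 2: both 27 and 32 > 2, go right
  at 3: both 27 and 32 > 3, go right
  at 9: both 27 and 32 > 9, go right
  at 27: 27 <= 27 <= 32, this is the LCA
LCA = 27


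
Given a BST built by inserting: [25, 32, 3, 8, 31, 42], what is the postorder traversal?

Tree insertion order: [25, 32, 3, 8, 31, 42]
Tree (level-order array): [25, 3, 32, None, 8, 31, 42]
Postorder traversal: [8, 3, 31, 42, 32, 25]


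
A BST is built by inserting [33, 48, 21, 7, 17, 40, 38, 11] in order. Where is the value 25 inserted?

Starting tree (level order): [33, 21, 48, 7, None, 40, None, None, 17, 38, None, 11]
Insertion path: 33 -> 21
Result: insert 25 as right child of 21
Final tree (level order): [33, 21, 48, 7, 25, 40, None, None, 17, None, None, 38, None, 11]


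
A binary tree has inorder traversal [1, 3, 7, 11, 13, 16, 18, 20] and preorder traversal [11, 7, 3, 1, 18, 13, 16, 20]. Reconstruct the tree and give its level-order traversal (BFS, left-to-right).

Inorder:  [1, 3, 7, 11, 13, 16, 18, 20]
Preorder: [11, 7, 3, 1, 18, 13, 16, 20]
Algorithm: preorder visits root first, so consume preorder in order;
for each root, split the current inorder slice at that value into
left-subtree inorder and right-subtree inorder, then recurse.
Recursive splits:
  root=11; inorder splits into left=[1, 3, 7], right=[13, 16, 18, 20]
  root=7; inorder splits into left=[1, 3], right=[]
  root=3; inorder splits into left=[1], right=[]
  root=1; inorder splits into left=[], right=[]
  root=18; inorder splits into left=[13, 16], right=[20]
  root=13; inorder splits into left=[], right=[16]
  root=16; inorder splits into left=[], right=[]
  root=20; inorder splits into left=[], right=[]
Reconstructed level-order: [11, 7, 18, 3, 13, 20, 1, 16]


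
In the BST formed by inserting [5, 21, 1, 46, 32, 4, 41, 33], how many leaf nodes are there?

Tree built from: [5, 21, 1, 46, 32, 4, 41, 33]
Tree (level-order array): [5, 1, 21, None, 4, None, 46, None, None, 32, None, None, 41, 33]
Rule: A leaf has 0 children.
Per-node child counts:
  node 5: 2 child(ren)
  node 1: 1 child(ren)
  node 4: 0 child(ren)
  node 21: 1 child(ren)
  node 46: 1 child(ren)
  node 32: 1 child(ren)
  node 41: 1 child(ren)
  node 33: 0 child(ren)
Matching nodes: [4, 33]
Count of leaf nodes: 2


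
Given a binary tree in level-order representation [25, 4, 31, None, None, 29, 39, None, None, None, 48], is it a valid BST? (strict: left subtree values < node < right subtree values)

Level-order array: [25, 4, 31, None, None, 29, 39, None, None, None, 48]
Validate using subtree bounds (lo, hi): at each node, require lo < value < hi,
then recurse left with hi=value and right with lo=value.
Preorder trace (stopping at first violation):
  at node 25 with bounds (-inf, +inf): OK
  at node 4 with bounds (-inf, 25): OK
  at node 31 with bounds (25, +inf): OK
  at node 29 with bounds (25, 31): OK
  at node 39 with bounds (31, +inf): OK
  at node 48 with bounds (39, +inf): OK
No violation found at any node.
Result: Valid BST


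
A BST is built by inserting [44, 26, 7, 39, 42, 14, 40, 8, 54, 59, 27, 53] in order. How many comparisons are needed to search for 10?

Search path for 10: 44 -> 26 -> 7 -> 14 -> 8
Found: False
Comparisons: 5


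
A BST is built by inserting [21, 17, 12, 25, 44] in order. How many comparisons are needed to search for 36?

Search path for 36: 21 -> 25 -> 44
Found: False
Comparisons: 3


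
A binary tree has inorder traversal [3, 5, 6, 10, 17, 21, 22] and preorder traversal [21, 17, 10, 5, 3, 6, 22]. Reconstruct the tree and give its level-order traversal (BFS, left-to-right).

Inorder:  [3, 5, 6, 10, 17, 21, 22]
Preorder: [21, 17, 10, 5, 3, 6, 22]
Algorithm: preorder visits root first, so consume preorder in order;
for each root, split the current inorder slice at that value into
left-subtree inorder and right-subtree inorder, then recurse.
Recursive splits:
  root=21; inorder splits into left=[3, 5, 6, 10, 17], right=[22]
  root=17; inorder splits into left=[3, 5, 6, 10], right=[]
  root=10; inorder splits into left=[3, 5, 6], right=[]
  root=5; inorder splits into left=[3], right=[6]
  root=3; inorder splits into left=[], right=[]
  root=6; inorder splits into left=[], right=[]
  root=22; inorder splits into left=[], right=[]
Reconstructed level-order: [21, 17, 22, 10, 5, 3, 6]


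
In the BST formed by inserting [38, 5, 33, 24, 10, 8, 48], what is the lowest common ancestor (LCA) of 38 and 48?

Tree insertion order: [38, 5, 33, 24, 10, 8, 48]
Tree (level-order array): [38, 5, 48, None, 33, None, None, 24, None, 10, None, 8]
In a BST, the LCA of p=38, q=48 is the first node v on the
root-to-leaf path with p <= v <= q (go left if both < v, right if both > v).
Walk from root:
  at 38: 38 <= 38 <= 48, this is the LCA
LCA = 38


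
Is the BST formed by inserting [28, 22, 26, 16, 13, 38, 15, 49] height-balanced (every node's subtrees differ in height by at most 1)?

Tree (level-order array): [28, 22, 38, 16, 26, None, 49, 13, None, None, None, None, None, None, 15]
Definition: a tree is height-balanced if, at every node, |h(left) - h(right)| <= 1 (empty subtree has height -1).
Bottom-up per-node check:
  node 15: h_left=-1, h_right=-1, diff=0 [OK], height=0
  node 13: h_left=-1, h_right=0, diff=1 [OK], height=1
  node 16: h_left=1, h_right=-1, diff=2 [FAIL (|1--1|=2 > 1)], height=2
  node 26: h_left=-1, h_right=-1, diff=0 [OK], height=0
  node 22: h_left=2, h_right=0, diff=2 [FAIL (|2-0|=2 > 1)], height=3
  node 49: h_left=-1, h_right=-1, diff=0 [OK], height=0
  node 38: h_left=-1, h_right=0, diff=1 [OK], height=1
  node 28: h_left=3, h_right=1, diff=2 [FAIL (|3-1|=2 > 1)], height=4
Node 16 violates the condition: |1 - -1| = 2 > 1.
Result: Not balanced


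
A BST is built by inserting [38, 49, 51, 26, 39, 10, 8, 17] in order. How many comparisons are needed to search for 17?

Search path for 17: 38 -> 26 -> 10 -> 17
Found: True
Comparisons: 4


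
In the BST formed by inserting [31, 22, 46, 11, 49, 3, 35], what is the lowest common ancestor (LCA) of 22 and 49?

Tree insertion order: [31, 22, 46, 11, 49, 3, 35]
Tree (level-order array): [31, 22, 46, 11, None, 35, 49, 3]
In a BST, the LCA of p=22, q=49 is the first node v on the
root-to-leaf path with p <= v <= q (go left if both < v, right if both > v).
Walk from root:
  at 31: 22 <= 31 <= 49, this is the LCA
LCA = 31


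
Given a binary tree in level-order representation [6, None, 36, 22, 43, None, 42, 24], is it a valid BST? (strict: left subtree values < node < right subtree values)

Level-order array: [6, None, 36, 22, 43, None, 42, 24]
Validate using subtree bounds (lo, hi): at each node, require lo < value < hi,
then recurse left with hi=value and right with lo=value.
Preorder trace (stopping at first violation):
  at node 6 with bounds (-inf, +inf): OK
  at node 36 with bounds (6, +inf): OK
  at node 22 with bounds (6, 36): OK
  at node 42 with bounds (22, 36): VIOLATION
Node 42 violates its bound: not (22 < 42 < 36).
Result: Not a valid BST


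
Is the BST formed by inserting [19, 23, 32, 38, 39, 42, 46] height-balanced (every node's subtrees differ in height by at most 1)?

Tree (level-order array): [19, None, 23, None, 32, None, 38, None, 39, None, 42, None, 46]
Definition: a tree is height-balanced if, at every node, |h(left) - h(right)| <= 1 (empty subtree has height -1).
Bottom-up per-node check:
  node 46: h_left=-1, h_right=-1, diff=0 [OK], height=0
  node 42: h_left=-1, h_right=0, diff=1 [OK], height=1
  node 39: h_left=-1, h_right=1, diff=2 [FAIL (|-1-1|=2 > 1)], height=2
  node 38: h_left=-1, h_right=2, diff=3 [FAIL (|-1-2|=3 > 1)], height=3
  node 32: h_left=-1, h_right=3, diff=4 [FAIL (|-1-3|=4 > 1)], height=4
  node 23: h_left=-1, h_right=4, diff=5 [FAIL (|-1-4|=5 > 1)], height=5
  node 19: h_left=-1, h_right=5, diff=6 [FAIL (|-1-5|=6 > 1)], height=6
Node 39 violates the condition: |-1 - 1| = 2 > 1.
Result: Not balanced


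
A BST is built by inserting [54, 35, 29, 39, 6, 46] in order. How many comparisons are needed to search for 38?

Search path for 38: 54 -> 35 -> 39
Found: False
Comparisons: 3


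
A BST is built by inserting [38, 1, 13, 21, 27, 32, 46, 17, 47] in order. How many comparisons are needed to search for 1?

Search path for 1: 38 -> 1
Found: True
Comparisons: 2


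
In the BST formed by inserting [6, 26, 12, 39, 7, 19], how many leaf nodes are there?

Tree built from: [6, 26, 12, 39, 7, 19]
Tree (level-order array): [6, None, 26, 12, 39, 7, 19]
Rule: A leaf has 0 children.
Per-node child counts:
  node 6: 1 child(ren)
  node 26: 2 child(ren)
  node 12: 2 child(ren)
  node 7: 0 child(ren)
  node 19: 0 child(ren)
  node 39: 0 child(ren)
Matching nodes: [7, 19, 39]
Count of leaf nodes: 3


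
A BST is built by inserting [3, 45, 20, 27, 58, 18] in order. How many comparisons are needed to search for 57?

Search path for 57: 3 -> 45 -> 58
Found: False
Comparisons: 3


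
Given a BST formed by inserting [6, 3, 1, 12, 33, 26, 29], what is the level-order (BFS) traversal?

Tree insertion order: [6, 3, 1, 12, 33, 26, 29]
Tree (level-order array): [6, 3, 12, 1, None, None, 33, None, None, 26, None, None, 29]
BFS from the root, enqueuing left then right child of each popped node:
  queue [6] -> pop 6, enqueue [3, 12], visited so far: [6]
  queue [3, 12] -> pop 3, enqueue [1], visited so far: [6, 3]
  queue [12, 1] -> pop 12, enqueue [33], visited so far: [6, 3, 12]
  queue [1, 33] -> pop 1, enqueue [none], visited so far: [6, 3, 12, 1]
  queue [33] -> pop 33, enqueue [26], visited so far: [6, 3, 12, 1, 33]
  queue [26] -> pop 26, enqueue [29], visited so far: [6, 3, 12, 1, 33, 26]
  queue [29] -> pop 29, enqueue [none], visited so far: [6, 3, 12, 1, 33, 26, 29]
Result: [6, 3, 12, 1, 33, 26, 29]
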